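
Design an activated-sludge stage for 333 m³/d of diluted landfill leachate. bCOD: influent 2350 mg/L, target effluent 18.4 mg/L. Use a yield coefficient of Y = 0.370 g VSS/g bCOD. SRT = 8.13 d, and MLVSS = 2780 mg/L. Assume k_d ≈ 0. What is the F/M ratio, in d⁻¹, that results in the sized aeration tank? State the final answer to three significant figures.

Biomass mass balance (decay neglected): V·X = Y·Q·(S₀ − S)·θ_c, so V = 0.370 × 333 × (2350 − 18.4) × 8.13 / 2780 = 840.1 m³.
F/M = applied load / biomass = Q·S₀/(V·X) = 333 × 2350 / (840.1 × 2780) = 0.3351 d⁻¹.

F/M ≈ 0.335 d⁻¹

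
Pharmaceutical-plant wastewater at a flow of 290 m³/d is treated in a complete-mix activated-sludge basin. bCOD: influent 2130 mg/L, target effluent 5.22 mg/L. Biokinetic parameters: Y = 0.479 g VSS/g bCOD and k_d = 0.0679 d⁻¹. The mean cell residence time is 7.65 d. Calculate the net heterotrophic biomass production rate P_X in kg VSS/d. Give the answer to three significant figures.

Y_obs = Y / (1 + k_d θ_c) = 0.479 / (1 + 0.0679 × 7.65) = 0.479 / 1.519 = 0.3152.
Q·(S₀ − S) = 290 × (2130 − 5.22) × 10⁻³ = 616.2 kg/d removed.
Biomass produced: P_X = Y_obs·Q·ΔS = 0.3152 × 616.2 ≈ 194.3 kg VSS/d.

P_X ≈ 194 kg VSS/d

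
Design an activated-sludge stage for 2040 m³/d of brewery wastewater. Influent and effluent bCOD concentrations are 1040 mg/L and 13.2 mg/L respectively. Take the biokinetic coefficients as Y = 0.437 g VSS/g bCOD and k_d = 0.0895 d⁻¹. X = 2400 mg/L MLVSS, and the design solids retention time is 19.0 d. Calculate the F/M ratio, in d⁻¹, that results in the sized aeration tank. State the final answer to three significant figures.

F/M ≈ 0.329 d⁻¹

Rearranging the biomass balance for a CMAS with decay, V = Y·Q·ΔS·θ_c / [X·(1+k_d θ_c)] = 0.437 × 2040 × (1040 − 13.2) × 19.0 / [2400 × (1 + 0.0895 × 19.0)] = 1.74×10^7 / 6481 = 2683 m³.
Food-to-microorganism ratio F/M = Q S₀ / (V X) = 2040 × 1040 / (2683 × 2400) = 0.3294 d⁻¹.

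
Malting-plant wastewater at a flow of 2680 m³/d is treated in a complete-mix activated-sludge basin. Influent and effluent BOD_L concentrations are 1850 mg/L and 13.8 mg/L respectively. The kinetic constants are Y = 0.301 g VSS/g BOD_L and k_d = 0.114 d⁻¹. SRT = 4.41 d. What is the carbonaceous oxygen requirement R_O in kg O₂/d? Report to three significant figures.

The observed yield is Y_obs = Y/(1 + k_d·θ_c) = 0.301 / (1 + 0.114 × 4.41) = 0.301 / 1.503 = 0.2003 g VSS per g BOD_L removed.
Mass of BOD_L removed per day: Q(S₀ − S) = 2680 × 1836 g/m³ = 4921 kg/d.
Net sludge production P_X = 0.2003 × 4921 = 985.7 kg VSS/d.
R_O = Q·(S₀ − S) − 1.42·P_X = 4921 − 1.42 × 985.7 = 3521 kg O₂/d.

R_O ≈ 3520 kg O₂/d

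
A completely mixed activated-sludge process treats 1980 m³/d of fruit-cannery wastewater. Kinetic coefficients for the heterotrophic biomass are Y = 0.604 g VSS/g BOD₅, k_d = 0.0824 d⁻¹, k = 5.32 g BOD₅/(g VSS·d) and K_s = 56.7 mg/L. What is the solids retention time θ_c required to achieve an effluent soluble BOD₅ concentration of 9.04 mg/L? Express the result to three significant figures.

Specific growth rate at S = 9.04 mg/L: μ = YkS/(K_s+S) = 0.604·5.32·9.04/(56.7+9.04) = 0.4419 d⁻¹.
Then 1/θ_c = μ − k_d = 0.4419 − 0.0824 = 0.3595 d⁻¹, giving θ_c = 2.782 d.

θ_c ≈ 2.78 d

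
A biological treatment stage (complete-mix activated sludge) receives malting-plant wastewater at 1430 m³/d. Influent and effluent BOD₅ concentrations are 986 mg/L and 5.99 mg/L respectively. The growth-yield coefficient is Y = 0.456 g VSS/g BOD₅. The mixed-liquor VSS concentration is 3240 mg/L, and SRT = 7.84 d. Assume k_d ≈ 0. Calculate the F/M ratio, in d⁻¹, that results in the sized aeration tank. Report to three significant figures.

F/M ≈ 0.281 d⁻¹

V·X = Y·Q·ΔS·θ_c gives V = 0.456 × 1430 × (986 − 5.99) × 7.84 / 3240 = 1546 m³.
F/M = applied load / biomass = Q·S₀/(V·X) = 1430 × 986 / (1546 × 3240) = 0.2814 d⁻¹.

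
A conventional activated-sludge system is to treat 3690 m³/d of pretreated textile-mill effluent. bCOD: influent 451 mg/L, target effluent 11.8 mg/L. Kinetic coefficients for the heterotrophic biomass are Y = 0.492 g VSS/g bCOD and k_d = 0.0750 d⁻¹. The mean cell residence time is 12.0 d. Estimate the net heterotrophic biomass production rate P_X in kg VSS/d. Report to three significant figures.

Correct the yield for decay: Y_obs = Y/(1 + k_d θ_c) = 0.492 / (1 + 0.0750 × 12.0) = 0.492 / 1.900 = 0.2589.
Substrate removed = Q·(S₀ − S) = 3690 m³/d × (451 − 11.8) g/m³ = 1.62×10^6 g/d = 1621 kg/d.
Biomass produced: P_X = Y_obs·Q·ΔS = 0.2589 × 1621 ≈ 419.7 kg VSS/d.

P_X ≈ 420 kg VSS/d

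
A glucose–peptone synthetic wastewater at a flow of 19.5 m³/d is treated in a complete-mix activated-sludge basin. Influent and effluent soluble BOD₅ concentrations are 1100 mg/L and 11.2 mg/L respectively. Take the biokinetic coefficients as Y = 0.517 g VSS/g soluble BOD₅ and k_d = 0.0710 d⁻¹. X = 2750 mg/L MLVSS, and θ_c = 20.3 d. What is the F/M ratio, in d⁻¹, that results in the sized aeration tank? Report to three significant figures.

Rearranging the biomass balance for a CMAS with decay, V = Y·Q·ΔS·θ_c / [X·(1+k_d θ_c)] = 0.517 × 19.5 × (1100 − 11.2) × 20.3 / [2750 × (1 + 0.0710 × 20.3)] = 2.23×10^5 / 6714 = 33.19 m³.
Food-to-microorganism ratio F/M = Q S₀ / (V X) = 19.5 × 1100 / (33.19 × 2750) = 0.2350 d⁻¹.

F/M ≈ 0.235 d⁻¹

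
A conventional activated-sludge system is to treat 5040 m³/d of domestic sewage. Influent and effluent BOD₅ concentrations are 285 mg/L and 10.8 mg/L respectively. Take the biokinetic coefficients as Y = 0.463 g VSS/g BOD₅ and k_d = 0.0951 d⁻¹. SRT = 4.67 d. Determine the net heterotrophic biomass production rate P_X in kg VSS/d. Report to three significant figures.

P_X ≈ 443 kg VSS/d

Observed yield with endogenous decay: Y_obs = Y / (1 + k_d·θ_c) = 0.463 / (1 + 0.0951 × 4.67) = 0.463 / 1.444 = 0.3206 g VSS/g BOD₅.
Mass of BOD₅ removed per day: Q(S₀ − S) = 5040 × 274.2 g/m³ = 1382 kg/d.
So the net sludge growth is P_X = 0.3206 × 1382 = 443.1 kg VSS/d.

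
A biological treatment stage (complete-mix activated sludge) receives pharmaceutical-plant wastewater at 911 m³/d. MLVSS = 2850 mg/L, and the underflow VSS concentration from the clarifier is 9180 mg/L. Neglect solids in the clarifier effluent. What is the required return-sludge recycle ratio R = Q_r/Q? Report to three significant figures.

Solids balance on the clarifier gives (1+R)X = R·X_r, so R = X/(X_r − X) = 2850 / (9180 − 2850) = 0.4502.

R ≈ 0.450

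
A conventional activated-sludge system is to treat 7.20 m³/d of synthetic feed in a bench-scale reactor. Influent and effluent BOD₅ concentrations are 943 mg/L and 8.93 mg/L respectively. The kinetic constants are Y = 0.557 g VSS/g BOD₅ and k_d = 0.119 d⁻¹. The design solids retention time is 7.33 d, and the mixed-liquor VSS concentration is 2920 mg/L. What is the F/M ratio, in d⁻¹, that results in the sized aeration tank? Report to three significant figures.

F/M ≈ 0.463 d⁻¹

Steady-state biomass mass balance: V·X·(1 + k_d·θ_c) = Y·Q·(S₀ − S)·θ_c, so V = 0.557 × 7.20 × (943 − 8.93) × 7.33 / [2920 × (1 + 0.119 × 7.33)] = 2.75×10^4 / 5467 = 5.022 m³.
F/M = Q·S₀ / (V·X) = 7.20 × 943 / (5.022 × 2920) = 0.4630 g BOD₅·(g VSS·d)⁻¹.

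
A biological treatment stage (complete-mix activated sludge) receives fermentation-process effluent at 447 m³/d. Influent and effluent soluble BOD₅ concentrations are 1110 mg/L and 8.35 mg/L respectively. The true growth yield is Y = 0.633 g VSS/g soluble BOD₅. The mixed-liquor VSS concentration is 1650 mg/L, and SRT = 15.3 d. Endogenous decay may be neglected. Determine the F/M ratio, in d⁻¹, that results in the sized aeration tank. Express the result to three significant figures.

F/M ≈ 0.104 d⁻¹

V·X = Y·Q·ΔS·θ_c gives V = 0.633 × 447 × (1110 − 8.35) × 15.3 / 1650 = 2890 m³.
Food-to-microorganism ratio F/M = Q S₀ / (V X) = 447 × 1110 / (2890 × 1650) = 0.1040 d⁻¹.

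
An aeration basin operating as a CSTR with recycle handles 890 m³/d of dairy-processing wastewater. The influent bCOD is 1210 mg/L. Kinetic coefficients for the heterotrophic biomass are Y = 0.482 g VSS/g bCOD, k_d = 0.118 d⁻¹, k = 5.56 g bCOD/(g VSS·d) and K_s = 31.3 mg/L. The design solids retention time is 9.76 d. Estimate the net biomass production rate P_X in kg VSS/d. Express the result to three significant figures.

P_X ≈ 241 kg VSS/d

From the Monod/SRT balance for a CMAS, S = K_s·(1+k_d θ_c)/[θ_c·(Y k − k_d) − 1] = 31.3 × (1 + 0.118 × 9.76) / [9.76 × (0.482 × 5.56 − 0.118) − 1] = 67.35 / 24.00 = 2.806 mg/L.
Y_obs = Y / (1 + k_d θ_c) = 0.482 / (1 + 0.118 × 9.76) = 0.482 / 2.152 = 0.2240.
ΔS = 1210 − 2.81 = 1207 mg/L, so the substrate removal rate is 890 × 1207/1000 = 1074 kg bCOD/d.
Net biomass production P_X = Y_obs × Q·(S₀ − S) = 0.2240 × 1074 = 240.7 kg VSS/d.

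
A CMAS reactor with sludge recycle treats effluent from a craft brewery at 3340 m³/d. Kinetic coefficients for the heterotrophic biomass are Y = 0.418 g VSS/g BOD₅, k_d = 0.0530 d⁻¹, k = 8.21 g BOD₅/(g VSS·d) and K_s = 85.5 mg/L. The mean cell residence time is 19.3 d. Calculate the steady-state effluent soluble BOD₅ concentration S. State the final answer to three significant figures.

S ≈ 2.69 mg/L

For a completely mixed reactor with recycle the Lawrence–McCarty relation gives S = K_s·(1 + k_d·θ_c) / [θ_c·(Y·k − k_d) − 1] = 85.5 × (1 + 0.0530 × 19.3) / [19.3 × (0.418 × 8.21 − 0.0530) − 1] = 173.0 / 64.21 = 2.694 mg/L.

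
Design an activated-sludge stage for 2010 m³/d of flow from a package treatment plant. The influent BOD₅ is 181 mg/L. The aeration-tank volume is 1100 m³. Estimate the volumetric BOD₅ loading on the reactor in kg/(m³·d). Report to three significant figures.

L_v ≈ 0.331 kg BOD₅/(m³·d)

Volumetric loading L_v = Q·S₀ / V = 2010 × 181 g/m³ / 1100 m³ = 330.7 g/(m³·d) = 0.3307 kg BOD₅/(m³·d).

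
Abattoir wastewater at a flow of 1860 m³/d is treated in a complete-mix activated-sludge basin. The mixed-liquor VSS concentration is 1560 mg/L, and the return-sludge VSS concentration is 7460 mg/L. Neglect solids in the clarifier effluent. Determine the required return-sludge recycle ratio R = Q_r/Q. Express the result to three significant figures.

R ≈ 0.264

Solids balance on the clarifier gives (1+R)X = R·X_r, so R = X/(X_r − X) = 1560 / (7460 − 1560) = 0.2644.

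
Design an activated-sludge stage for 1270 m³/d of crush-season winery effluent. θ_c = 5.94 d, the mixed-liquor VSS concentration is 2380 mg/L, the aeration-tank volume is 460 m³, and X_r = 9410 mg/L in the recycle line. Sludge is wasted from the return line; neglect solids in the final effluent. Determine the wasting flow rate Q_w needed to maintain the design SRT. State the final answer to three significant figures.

Q_w ≈ 19.6 m³/d

θ_c = V·X/(Q_w·X_r) when wasting from the recycle, so Q_w = V·X/(θ_c·X_r) = 460.0 × 2380 / (5.94 × 9410) = 19.59 m³/d.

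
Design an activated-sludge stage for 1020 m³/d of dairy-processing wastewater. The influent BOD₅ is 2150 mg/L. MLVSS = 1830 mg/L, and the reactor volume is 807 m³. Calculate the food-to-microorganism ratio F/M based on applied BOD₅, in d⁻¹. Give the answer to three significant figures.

F/M = applied load / biomass = Q·S₀/(V·X) = 1020 × 2150 / (807.0 × 1830) = 1.485 d⁻¹.

F/M ≈ 1.48 d⁻¹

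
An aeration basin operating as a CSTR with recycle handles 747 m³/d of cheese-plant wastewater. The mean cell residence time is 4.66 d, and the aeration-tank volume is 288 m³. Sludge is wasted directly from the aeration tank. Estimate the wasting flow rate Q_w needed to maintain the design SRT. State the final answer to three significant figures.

Q_w ≈ 61.8 m³/d

With mixed-liquor wasting, θ_c = V/Q_w, so Q_w = V/θ_c = 288.0/4.66 = 61.80 m³/d.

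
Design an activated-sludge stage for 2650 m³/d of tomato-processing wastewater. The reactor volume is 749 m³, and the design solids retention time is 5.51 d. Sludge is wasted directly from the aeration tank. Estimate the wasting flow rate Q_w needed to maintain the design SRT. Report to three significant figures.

For wasting at MLVSS concentration, Q_w = V/θ_c = 749.0/5.51 = 135.9 m³/d.

Q_w ≈ 136 m³/d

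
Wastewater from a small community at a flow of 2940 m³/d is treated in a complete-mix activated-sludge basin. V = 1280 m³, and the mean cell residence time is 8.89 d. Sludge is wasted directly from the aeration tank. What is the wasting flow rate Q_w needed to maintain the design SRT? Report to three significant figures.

Q_w ≈ 144 m³/d

With mixed-liquor wasting, θ_c = V/Q_w, so Q_w = V/θ_c = 1280/8.89 = 144.0 m³/d.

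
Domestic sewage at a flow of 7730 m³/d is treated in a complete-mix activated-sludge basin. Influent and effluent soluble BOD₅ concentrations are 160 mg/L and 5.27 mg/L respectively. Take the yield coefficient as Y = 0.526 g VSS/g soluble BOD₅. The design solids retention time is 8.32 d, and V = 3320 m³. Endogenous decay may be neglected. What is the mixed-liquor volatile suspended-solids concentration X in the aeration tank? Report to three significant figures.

X = Y·Q·ΔS·θ_c / V = 0.526 × 7730 × (160 − 5.27) × 8.32 / 3320 = 1577 mg/L.

X ≈ 1580 mg/L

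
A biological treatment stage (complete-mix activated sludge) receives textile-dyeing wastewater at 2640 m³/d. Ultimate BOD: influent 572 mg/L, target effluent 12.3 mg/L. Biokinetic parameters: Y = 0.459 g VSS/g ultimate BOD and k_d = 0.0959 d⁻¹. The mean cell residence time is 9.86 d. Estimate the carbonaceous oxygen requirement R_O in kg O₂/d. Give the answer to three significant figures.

R_O ≈ 983 kg O₂/d

Observed yield with endogenous decay: Y_obs = Y / (1 + k_d·θ_c) = 0.459 / (1 + 0.0959 × 9.86) = 0.459 / 1.946 = 0.2359 g VSS/g ultimate BOD.
Substrate removed = Q·(S₀ − S) = 2640 m³/d × (572 − 12.3) g/m³ = 1.48×10^6 g/d = 1478 kg/d.
P_X = Y_obs·Q·(S₀ − S) = 0.2359 × 1478 = 348.6 kg VSS/d.
R_O = Q·ΔS − 1.42 P_X = 1478 − 495.0 = 982.6 kg O₂/d.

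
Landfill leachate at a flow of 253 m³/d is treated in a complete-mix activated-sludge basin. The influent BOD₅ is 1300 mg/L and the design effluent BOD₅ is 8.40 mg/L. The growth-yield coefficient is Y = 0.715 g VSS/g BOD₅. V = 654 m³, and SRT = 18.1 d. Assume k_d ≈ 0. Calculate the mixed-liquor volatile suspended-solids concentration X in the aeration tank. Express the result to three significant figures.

X ≈ 6470 mg/L

X = Y·Q·ΔS·θ_c / V = 0.715 × 253 × (1300 − 8.40) × 18.1 / 654 = 6466 mg/L.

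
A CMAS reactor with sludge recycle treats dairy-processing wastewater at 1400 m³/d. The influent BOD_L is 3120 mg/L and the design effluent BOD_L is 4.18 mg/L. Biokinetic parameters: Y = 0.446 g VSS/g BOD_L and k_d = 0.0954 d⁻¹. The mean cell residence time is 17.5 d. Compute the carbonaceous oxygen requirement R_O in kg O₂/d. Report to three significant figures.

Correct the yield for decay: Y_obs = Y/(1 + k_d θ_c) = 0.446 / (1 + 0.0954 × 17.5) = 0.446 / 2.670 = 0.1671.
Q·(S₀ − S) = 1400 × (3120 − 4.18) × 10⁻³ = 4362 kg/d removed.
Biomass synthesised: P_X = Y_obs × 4362 = 728.8 kg VSS/d.
R_O = Q·(S₀ − S) − 1.42·P_X = 4362 − 1.42 × 728.8 = 3327 kg O₂/d.

R_O ≈ 3330 kg O₂/d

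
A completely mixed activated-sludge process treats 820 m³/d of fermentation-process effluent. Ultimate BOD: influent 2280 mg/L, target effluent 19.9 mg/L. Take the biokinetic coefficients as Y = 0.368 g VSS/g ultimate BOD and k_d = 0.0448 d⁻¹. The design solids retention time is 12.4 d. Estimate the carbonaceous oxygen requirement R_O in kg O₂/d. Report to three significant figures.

R_O ≈ 1230 kg O₂/d

The observed yield is Y_obs = Y/(1 + k_d·θ_c) = 0.368 / (1 + 0.0448 × 12.4) = 0.368 / 1.556 = 0.2366 g VSS per g ultimate BOD removed.
Mass of ultimate BOD removed per day: Q(S₀ − S) = 820 × 2260 g/m³ = 1853 kg/d.
Biomass synthesised: P_X = Y_obs × 1853 = 438.4 kg VSS/d.
Carbonaceous O₂ demand = substrate oxidised − cell-mass equivalent = 1853 − 1.42 × 438.4 = 1231 kg O₂/d.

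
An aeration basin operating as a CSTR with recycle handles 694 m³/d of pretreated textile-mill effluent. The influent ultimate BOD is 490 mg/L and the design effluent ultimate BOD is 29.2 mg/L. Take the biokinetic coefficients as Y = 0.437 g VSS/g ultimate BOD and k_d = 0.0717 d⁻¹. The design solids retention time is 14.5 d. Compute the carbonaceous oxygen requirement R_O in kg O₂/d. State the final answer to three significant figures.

Y_obs = Y / (1 + k_d θ_c) = 0.437 / (1 + 0.0717 × 14.5) = 0.437 / 2.040 = 0.2143.
ΔS = 490 − 29.2 = 460.8 mg/L, so the substrate removal rate is 694 × 460.8/1000 = 319.8 kg ultimate BOD/d.
Biomass synthesised: P_X = Y_obs × 319.8 = 68.52 kg VSS/d.
R_O = Q·ΔS − 1.42 P_X = 319.8 − 97.29 = 222.5 kg O₂/d.

R_O ≈ 223 kg O₂/d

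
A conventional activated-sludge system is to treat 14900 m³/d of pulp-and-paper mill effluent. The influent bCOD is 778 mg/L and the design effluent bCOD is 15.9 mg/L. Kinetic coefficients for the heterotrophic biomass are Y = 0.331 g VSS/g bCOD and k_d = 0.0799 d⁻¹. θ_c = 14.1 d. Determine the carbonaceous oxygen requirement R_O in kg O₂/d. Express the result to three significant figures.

R_O ≈ 8850 kg O₂/d

Correct the yield for decay: Y_obs = Y/(1 + k_d θ_c) = 0.331 / (1 + 0.0799 × 14.1) = 0.331 / 2.127 = 0.1556.
ΔS = 778 − 15.9 = 762.1 mg/L, so the substrate removal rate is 14900 × 762.1/1000 = 11355 kg bCOD/d.
Biomass synthesised: P_X = Y_obs × 11355 = 1767 kg VSS/d.
Carbonaceous O₂ demand = substrate oxidised − cell-mass equivalent = 11355 − 1.42 × 1767 = 8846 kg O₂/d.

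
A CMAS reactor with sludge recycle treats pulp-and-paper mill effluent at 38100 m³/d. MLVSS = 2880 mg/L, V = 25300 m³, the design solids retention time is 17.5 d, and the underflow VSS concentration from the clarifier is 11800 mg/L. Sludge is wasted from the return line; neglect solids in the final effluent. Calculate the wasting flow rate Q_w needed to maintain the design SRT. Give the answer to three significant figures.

Q_w = (V·X)/(θ_c X_r) = 25300 × 2880 / (17.5 × 11800) = 352.9 m³/d.

Q_w ≈ 353 m³/d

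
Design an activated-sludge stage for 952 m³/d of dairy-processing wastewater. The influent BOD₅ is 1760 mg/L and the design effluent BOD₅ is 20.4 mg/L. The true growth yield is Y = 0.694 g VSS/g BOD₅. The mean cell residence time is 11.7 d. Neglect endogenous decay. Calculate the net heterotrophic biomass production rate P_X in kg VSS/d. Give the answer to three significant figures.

With endogenous decay neglected, the observed yield equals the true yield: Y_obs = Y = 0.694 g VSS/g BOD₅.
Mass of BOD₅ removed per day: Q(S₀ − S) = 952 × 1740 g/m³ = 1656 kg/d.
Net biomass production P_X = Y_obs × Q·(S₀ − S) = 0.6940 × 1656 = 1149 kg VSS/d.

P_X ≈ 1150 kg VSS/d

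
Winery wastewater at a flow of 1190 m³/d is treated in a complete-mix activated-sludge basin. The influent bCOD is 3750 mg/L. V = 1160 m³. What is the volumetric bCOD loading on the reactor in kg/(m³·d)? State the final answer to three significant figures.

Volumetric loading L_v = Q·S₀ / V = 1190 × 3750 g/m³ / 1160 m³ = 3847 g/(m³·d) = 3.847 kg bCOD/(m³·d).

L_v ≈ 3.85 kg bCOD/(m³·d)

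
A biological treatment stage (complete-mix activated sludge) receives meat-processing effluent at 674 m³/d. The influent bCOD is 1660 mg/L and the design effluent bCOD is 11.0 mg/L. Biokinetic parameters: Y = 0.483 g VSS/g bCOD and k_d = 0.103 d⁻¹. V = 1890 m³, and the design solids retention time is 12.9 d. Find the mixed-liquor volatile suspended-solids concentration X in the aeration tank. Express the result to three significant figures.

Solving the biomass balance for X: X = Y Q (S₀−S) θ_c / [V (1+k_d θ_c)] = 0.483 × 674 × (1660 − 11.0) × 12.9 / [1890 × (1 + 0.103 × 12.9)] = 1573 mg/L.

X ≈ 1570 mg/L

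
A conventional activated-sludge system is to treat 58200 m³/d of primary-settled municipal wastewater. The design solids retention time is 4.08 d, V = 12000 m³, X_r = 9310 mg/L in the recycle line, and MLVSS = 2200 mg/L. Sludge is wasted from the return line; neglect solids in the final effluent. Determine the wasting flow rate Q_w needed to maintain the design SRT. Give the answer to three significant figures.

Q_w = (V·X)/(θ_c X_r) = 12000 × 2200 / (4.08 × 9310) = 695.0 m³/d.

Q_w ≈ 695 m³/d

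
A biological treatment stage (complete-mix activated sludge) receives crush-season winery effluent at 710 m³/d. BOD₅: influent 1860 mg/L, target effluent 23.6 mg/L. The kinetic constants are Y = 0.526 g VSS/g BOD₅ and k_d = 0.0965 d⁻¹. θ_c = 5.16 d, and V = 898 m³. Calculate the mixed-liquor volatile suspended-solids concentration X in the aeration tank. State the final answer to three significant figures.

X ≈ 2630 mg/L

Solving the biomass balance for X: X = Y Q (S₀−S) θ_c / [V (1+k_d θ_c)] = 0.526 × 710 × (1860 − 23.6) × 5.16 / [898 × (1 + 0.0965 × 5.16)] = 2631 mg/L.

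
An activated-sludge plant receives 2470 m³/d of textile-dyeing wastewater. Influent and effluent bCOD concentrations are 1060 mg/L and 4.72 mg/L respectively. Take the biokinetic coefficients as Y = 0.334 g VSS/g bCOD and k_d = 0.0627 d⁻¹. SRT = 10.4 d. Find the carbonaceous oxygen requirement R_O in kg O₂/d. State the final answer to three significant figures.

Correct the yield for decay: Y_obs = Y/(1 + k_d θ_c) = 0.334 / (1 + 0.0627 × 10.4) = 0.334 / 1.652 = 0.2022.
Mass of bCOD removed per day: Q(S₀ − S) = 2470 × 1055 g/m³ = 2607 kg/d.
P_X = Y_obs·Q·(S₀ − S) = 0.2022 × 2607 = 527.0 kg VSS/d.
R_O = Q·ΔS − 1.42 P_X = 2607 − 748.3 = 1858 kg O₂/d.

R_O ≈ 1860 kg O₂/d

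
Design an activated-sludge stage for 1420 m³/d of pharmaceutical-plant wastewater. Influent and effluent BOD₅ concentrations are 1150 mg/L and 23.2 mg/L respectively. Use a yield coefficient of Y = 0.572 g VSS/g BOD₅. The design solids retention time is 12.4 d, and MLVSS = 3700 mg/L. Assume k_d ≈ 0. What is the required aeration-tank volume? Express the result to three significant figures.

Biomass mass balance (decay neglected): V·X = Y·Q·(S₀ − S)·θ_c, so V = 0.572 × 1420 × (1150 − 23.2) × 12.4 / 3700 = 3067 m³.

V ≈ 3070 m³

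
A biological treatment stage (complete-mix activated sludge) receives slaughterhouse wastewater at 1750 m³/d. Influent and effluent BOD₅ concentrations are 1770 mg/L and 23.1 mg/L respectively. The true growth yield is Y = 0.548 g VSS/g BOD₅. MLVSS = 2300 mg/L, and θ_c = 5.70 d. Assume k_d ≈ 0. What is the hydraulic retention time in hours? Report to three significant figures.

τ ≈ 56.9 h

Biomass mass balance (decay neglected): V·X = Y·Q·(S₀ − S)·θ_c, so V = 0.548 × 1750 × (1770 − 23.1) × 5.70 / 2300 = 4152 m³.
HRT = V/Q = 4152 m³ / 1750 m³·d⁻¹ = 2.372 d × 24 = 56.94 h.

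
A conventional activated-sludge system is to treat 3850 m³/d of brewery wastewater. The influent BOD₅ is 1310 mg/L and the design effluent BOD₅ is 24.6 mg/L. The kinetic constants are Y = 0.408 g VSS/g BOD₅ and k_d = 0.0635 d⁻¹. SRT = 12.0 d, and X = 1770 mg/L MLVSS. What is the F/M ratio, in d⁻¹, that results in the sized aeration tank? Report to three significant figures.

F/M ≈ 0.367 d⁻¹

Rearranging the biomass balance for a CMAS with decay, V = Y·Q·ΔS·θ_c / [X·(1+k_d θ_c)] = 0.408 × 3850 × (1310 − 24.6) × 12.0 / [1770 × (1 + 0.0635 × 12.0)] = 2.42×10^7 / 3119 = 7769 m³.
Food-to-microorganism ratio F/M = Q S₀ / (V X) = 3850 × 1310 / (7769 × 1770) = 0.3668 d⁻¹.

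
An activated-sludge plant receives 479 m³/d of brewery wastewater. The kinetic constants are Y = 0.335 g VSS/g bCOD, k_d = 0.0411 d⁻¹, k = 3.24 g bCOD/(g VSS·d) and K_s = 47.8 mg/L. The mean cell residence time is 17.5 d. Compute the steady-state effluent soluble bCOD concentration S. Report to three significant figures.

Effluent substrate depends only on kinetics and SRT: S = K_s(1 + k_d θ_c) / [θ_c(Yk − k_d) − 1] = 47.8 × (1 + 0.0411 × 17.5) / [17.5 × (0.335 × 3.24 − 0.0411) − 1] = 82.18 / 17.28 = 4.757 mg/L.

S ≈ 4.76 mg/L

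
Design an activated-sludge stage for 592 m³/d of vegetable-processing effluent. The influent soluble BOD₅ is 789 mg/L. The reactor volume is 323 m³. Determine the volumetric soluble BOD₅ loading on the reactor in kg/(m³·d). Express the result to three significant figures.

Volumetric loading L_v = Q·S₀ / V = 592 × 789 g/m³ / 323.0 m³ = 1446 g/(m³·d) = 1.446 kg soluble BOD₅/(m³·d).

L_v ≈ 1.45 kg soluble BOD₅/(m³·d)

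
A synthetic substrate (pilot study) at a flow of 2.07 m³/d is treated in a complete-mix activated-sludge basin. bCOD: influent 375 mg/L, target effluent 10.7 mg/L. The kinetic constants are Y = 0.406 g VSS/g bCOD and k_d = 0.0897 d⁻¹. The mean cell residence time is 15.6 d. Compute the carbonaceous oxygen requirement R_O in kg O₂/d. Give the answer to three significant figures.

Correct the yield for decay: Y_obs = Y/(1 + k_d θ_c) = 0.406 / (1 + 0.0897 × 15.6) = 0.406 / 2.399 = 0.1692.
Substrate removed = Q·(S₀ − S) = 2.07 m³/d × (375 − 10.7) g/m³ = 7.54×10^2 g/d = 0.7541 kg/d.
P_X = Y_obs·Q·(S₀ − S) = 0.1692 × 0.7541 = 0.1276 kg VSS/d.
Carbonaceous O₂ demand = substrate oxidised − cell-mass equivalent = 0.7541 − 1.42 × 0.1276 = 0.5729 kg O₂/d.

R_O ≈ 0.573 kg O₂/d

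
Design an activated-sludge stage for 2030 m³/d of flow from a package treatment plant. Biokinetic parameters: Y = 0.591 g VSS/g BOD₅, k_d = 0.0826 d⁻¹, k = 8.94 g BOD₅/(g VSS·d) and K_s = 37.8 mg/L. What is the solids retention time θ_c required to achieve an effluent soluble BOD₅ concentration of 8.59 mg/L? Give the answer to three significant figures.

θ_c ≈ 1.12 d

Specific growth rate at S = 8.59 mg/L: μ = YkS/(K_s+S) = 0.591·8.94·8.59/(37.8+8.59) = 0.9783 d⁻¹.
Then 1/θ_c = μ − k_d = 0.9783 − 0.0826 = 0.8957 d⁻¹, giving θ_c = 1.116 d.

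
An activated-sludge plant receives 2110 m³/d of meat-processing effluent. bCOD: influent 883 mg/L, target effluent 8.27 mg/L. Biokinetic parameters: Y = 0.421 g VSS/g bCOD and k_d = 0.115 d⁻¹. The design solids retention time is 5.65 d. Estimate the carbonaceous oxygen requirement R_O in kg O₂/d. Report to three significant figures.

Y_obs = Y / (1 + k_d θ_c) = 0.421 / (1 + 0.115 × 5.65) = 0.421 / 1.650 = 0.2552.
Mass of bCOD removed per day: Q(S₀ − S) = 2110 × 874.7 g/m³ = 1846 kg/d.
Net sludge production P_X = 0.2552 × 1846 = 471.0 kg VSS/d.
R_O = Q·(S₀ − S) − 1.42·P_X = 1846 − 1.42 × 471.0 = 1177 kg O₂/d.

R_O ≈ 1180 kg O₂/d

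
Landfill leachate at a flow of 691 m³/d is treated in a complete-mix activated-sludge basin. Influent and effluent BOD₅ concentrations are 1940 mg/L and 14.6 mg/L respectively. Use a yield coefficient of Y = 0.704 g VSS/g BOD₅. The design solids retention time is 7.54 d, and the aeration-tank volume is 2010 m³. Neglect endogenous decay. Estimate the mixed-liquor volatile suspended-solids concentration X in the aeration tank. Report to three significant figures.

X = Y·Q·ΔS·θ_c / V = 0.704 × 691 × (1940 − 14.6) × 7.54 / 2010 = 3514 mg/L.

X ≈ 3510 mg/L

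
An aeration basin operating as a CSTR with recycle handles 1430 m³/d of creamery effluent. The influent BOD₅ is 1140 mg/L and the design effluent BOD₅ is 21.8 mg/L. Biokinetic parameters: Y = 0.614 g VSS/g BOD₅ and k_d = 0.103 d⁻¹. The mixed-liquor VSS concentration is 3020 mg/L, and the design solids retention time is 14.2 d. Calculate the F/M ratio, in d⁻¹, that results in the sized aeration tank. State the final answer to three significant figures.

F/M ≈ 0.288 d⁻¹

From the SRT design equation V = Y Q (S₀−S) θ_c / [X (1 + k_d θ_c)] = 0.614 × 1430 × (1140 − 21.8) × 14.2 / [3020 × (1 + 0.103 × 14.2)] = 1.39×10^7 / 7437 = 1875 m³.
F/M = Q·S₀ / (V·X) = 1430 × 1140 / (1875 × 3020) = 0.2880 g BOD₅·(g VSS·d)⁻¹.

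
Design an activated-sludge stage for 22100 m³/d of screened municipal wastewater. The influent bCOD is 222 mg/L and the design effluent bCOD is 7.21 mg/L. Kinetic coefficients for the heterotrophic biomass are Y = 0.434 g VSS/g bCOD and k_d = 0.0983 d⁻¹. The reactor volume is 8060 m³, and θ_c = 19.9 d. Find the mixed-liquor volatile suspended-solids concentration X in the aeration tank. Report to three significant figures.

X ≈ 1720 mg/L

X = Y·Q·ΔS·θ_c / [V·(1 + k_d θ_c)] = 0.434 × 22100 × (222 − 7.21) × 19.9 / [8060 × (1 + 0.0983 × 19.9)] = 1721 mg/L.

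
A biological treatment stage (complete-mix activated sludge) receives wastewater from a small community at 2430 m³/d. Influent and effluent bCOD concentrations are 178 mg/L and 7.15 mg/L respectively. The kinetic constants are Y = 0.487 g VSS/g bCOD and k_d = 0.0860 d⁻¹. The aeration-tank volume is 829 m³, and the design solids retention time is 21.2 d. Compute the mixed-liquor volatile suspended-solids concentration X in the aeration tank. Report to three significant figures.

Solving the biomass balance for X: X = Y Q (S₀−S) θ_c / [V (1+k_d θ_c)] = 0.487 × 2430 × (178 − 7.15) × 21.2 / [829 × (1 + 0.0860 × 21.2)] = 1831 mg/L.

X ≈ 1830 mg/L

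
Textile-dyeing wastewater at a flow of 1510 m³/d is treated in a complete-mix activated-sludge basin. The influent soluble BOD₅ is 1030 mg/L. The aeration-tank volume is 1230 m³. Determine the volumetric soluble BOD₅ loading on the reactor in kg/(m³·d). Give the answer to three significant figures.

Applied soluble BOD₅ load per unit volume = Q·S₀/V = (1510 × 1030/1000)/1230 = 1.264 kg soluble BOD₅·m⁻³·d⁻¹.

L_v ≈ 1.26 kg soluble BOD₅/(m³·d)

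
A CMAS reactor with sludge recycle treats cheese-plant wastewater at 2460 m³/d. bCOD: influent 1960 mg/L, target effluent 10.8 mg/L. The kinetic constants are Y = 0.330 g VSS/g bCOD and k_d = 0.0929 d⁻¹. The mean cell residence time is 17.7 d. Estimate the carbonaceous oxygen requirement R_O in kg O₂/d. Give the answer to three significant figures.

R_O ≈ 3950 kg O₂/d

Y_obs = Y / (1 + k_d θ_c) = 0.330 / (1 + 0.0929 × 17.7) = 0.330 / 2.644 = 0.1248.
Mass of bCOD removed per day: Q(S₀ − S) = 2460 × 1949 g/m³ = 4795 kg/d.
Net sludge production P_X = 0.1248 × 4795 = 598.4 kg VSS/d.
Carbonaceous O₂ demand = substrate oxidised − cell-mass equivalent = 4795 − 1.42 × 598.4 = 3945 kg O₂/d.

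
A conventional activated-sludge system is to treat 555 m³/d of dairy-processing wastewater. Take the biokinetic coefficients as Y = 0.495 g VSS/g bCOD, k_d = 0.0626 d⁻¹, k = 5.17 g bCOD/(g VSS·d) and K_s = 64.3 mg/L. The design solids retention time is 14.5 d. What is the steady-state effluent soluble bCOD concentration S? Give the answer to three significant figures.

For a completely mixed reactor with recycle the Lawrence–McCarty relation gives S = K_s·(1 + k_d·θ_c) / [θ_c·(Y·k − k_d) − 1] = 64.3 × (1 + 0.0626 × 14.5) / [14.5 × (0.495 × 5.17 − 0.0626) − 1] = 122.7 / 35.20 = 3.485 mg/L.

S ≈ 3.48 mg/L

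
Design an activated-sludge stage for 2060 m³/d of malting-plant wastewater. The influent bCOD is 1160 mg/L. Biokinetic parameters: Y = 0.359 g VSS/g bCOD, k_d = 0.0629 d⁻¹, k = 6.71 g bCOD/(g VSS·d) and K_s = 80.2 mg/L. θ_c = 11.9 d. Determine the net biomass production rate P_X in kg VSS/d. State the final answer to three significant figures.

For a completely mixed reactor with recycle the Lawrence–McCarty relation gives S = K_s·(1 + k_d·θ_c) / [θ_c·(Y·k − k_d) − 1] = 80.2 × (1 + 0.0629 × 11.9) / [11.9 × (0.359 × 6.71 − 0.0629) − 1] = 140.2 / 26.92 = 5.210 mg/L.
The observed yield is Y_obs = Y/(1 + k_d·θ_c) = 0.359 / (1 + 0.0629 × 11.9) = 0.359 / 1.749 = 0.2053 g VSS per g bCOD removed.
Substrate removed = Q·(S₀ − S) = 2060 m³/d × (1160 − 5.21) g/m³ = 2.38×10^6 g/d = 2379 kg/d.
Biomass produced: P_X = Y_obs·Q·ΔS = 0.2053 × 2379 ≈ 488.4 kg VSS/d.

P_X ≈ 488 kg VSS/d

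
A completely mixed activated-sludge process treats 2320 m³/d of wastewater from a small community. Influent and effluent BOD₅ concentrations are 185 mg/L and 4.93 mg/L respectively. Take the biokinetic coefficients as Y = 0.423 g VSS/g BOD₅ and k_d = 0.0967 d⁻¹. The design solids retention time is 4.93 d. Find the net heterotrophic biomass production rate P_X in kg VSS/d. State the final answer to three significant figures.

P_X ≈ 120 kg VSS/d

Y_obs = Y / (1 + k_d θ_c) = 0.423 / (1 + 0.0967 × 4.93) = 0.423 / 1.477 = 0.2864.
Q·(S₀ − S) = 2320 × (185 − 4.93) × 10⁻³ = 417.8 kg/d removed.
So the net sludge growth is P_X = 0.2864 × 417.8 = 119.7 kg VSS/d.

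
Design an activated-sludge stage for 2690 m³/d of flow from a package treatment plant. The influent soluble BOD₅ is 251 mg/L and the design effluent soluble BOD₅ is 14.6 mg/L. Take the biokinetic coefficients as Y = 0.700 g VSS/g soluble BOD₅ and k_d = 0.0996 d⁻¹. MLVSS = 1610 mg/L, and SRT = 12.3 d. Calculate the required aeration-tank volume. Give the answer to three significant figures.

Steady-state biomass mass balance: V·X·(1 + k_d·θ_c) = Y·Q·(S₀ − S)·θ_c, so V = 0.700 × 2690 × (251 − 14.6) × 12.3 / [1610 × (1 + 0.0996 × 12.3)] = 5.48×10^6 / 3582 = 1528 m³.

V ≈ 1530 m³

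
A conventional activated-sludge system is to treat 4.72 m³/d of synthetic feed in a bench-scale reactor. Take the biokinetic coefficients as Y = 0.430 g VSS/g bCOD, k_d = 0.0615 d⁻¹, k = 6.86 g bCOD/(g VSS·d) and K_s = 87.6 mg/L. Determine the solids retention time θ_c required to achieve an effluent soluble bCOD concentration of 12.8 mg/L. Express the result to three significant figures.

At the target effluent, Y k S/(K_s+S) = 0.430×6.86×12.8/100.4 = 0.3761 d⁻¹.
θ_c = 1/(μ − k_d) = 1/(0.3761 − 0.0615) = 1/0.3146 = 3.179 d.

θ_c ≈ 3.18 d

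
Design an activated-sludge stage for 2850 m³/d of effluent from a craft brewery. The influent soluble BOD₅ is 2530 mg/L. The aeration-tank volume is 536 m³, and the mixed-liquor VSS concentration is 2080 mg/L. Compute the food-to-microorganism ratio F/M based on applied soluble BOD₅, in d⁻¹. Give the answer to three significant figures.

F/M = Q·S₀ / (V·X) = 2850 × 2530 / (536.0 × 2080) = 6.468 g soluble BOD₅·(g VSS·d)⁻¹.

F/M ≈ 6.47 d⁻¹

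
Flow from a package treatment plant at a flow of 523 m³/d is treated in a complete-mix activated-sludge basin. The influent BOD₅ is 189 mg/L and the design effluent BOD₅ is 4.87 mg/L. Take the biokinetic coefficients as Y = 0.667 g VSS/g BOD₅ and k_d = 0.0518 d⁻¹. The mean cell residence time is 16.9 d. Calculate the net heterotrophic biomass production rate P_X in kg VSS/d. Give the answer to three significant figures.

Correct the yield for decay: Y_obs = Y/(1 + k_d θ_c) = 0.667 / (1 + 0.0518 × 16.9) = 0.667 / 1.875 = 0.3557.
Mass of BOD₅ removed per day: Q(S₀ − S) = 523 × 184.1 g/m³ = 96.30 kg/d.
Biomass produced: P_X = Y_obs·Q·ΔS = 0.3557 × 96.30 ≈ 34.25 kg VSS/d.

P_X ≈ 34.2 kg VSS/d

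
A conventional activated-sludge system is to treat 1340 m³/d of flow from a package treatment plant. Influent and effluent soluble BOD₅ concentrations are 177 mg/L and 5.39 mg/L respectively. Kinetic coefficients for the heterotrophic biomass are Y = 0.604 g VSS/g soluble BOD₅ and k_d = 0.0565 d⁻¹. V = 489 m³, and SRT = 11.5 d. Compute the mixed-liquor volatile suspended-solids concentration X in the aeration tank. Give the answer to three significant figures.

X = Y·Q·ΔS·θ_c / [V·(1 + k_d θ_c)] = 0.604 × 1340 × (177 − 5.39) × 11.5 / [489 × (1 + 0.0565 × 11.5)] = 1980 mg/L.

X ≈ 1980 mg/L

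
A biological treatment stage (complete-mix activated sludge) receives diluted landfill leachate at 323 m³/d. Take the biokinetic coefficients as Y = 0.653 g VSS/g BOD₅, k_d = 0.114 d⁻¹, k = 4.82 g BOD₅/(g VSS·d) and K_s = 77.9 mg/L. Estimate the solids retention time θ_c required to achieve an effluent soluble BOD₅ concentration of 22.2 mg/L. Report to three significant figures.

Specific growth rate at S = 22.2 mg/L: μ = YkS/(K_s+S) = 0.653·4.82·22.2/(77.9+22.2) = 0.6980 d⁻¹.
Then 1/θ_c = μ − k_d = 0.6980 − 0.114 = 0.5840 d⁻¹, giving θ_c = 1.712 d.

θ_c ≈ 1.71 d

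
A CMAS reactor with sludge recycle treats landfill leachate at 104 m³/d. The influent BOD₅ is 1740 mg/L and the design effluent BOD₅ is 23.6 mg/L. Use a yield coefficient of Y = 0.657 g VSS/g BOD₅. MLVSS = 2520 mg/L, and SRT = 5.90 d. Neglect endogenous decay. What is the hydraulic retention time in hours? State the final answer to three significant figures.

With k_d = 0 the design equation reduces to V = Y Q (S₀−S) θ_c / X = 0.657 × 104 × (1740 − 23.6) × 5.90 / 2520 = 274.6 m³.
τ = V/Q = 274.6/104 = 2.640 d, or 63.36 h.

τ ≈ 63.4 h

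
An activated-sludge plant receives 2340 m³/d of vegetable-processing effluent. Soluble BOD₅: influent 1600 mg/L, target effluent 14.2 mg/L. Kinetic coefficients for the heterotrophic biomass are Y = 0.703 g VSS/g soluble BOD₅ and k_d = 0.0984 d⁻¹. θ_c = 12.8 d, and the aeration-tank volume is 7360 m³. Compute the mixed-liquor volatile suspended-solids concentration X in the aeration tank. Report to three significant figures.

X ≈ 2010 mg/L

X = Y·Q·ΔS·θ_c / [V·(1 + k_d θ_c)] = 0.703 × 2340 × (1600 − 14.2) × 12.8 / [7360 × (1 + 0.0984 × 12.8)] = 2008 mg/L.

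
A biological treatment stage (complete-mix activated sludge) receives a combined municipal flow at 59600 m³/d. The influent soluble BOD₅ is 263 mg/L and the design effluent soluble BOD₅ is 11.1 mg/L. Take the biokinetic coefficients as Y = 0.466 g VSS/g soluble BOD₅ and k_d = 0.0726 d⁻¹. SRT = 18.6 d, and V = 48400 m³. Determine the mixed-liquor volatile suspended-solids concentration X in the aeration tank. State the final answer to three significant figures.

Solving the biomass balance for X: X = Y Q (S₀−S) θ_c / [V (1+k_d θ_c)] = 0.466 × 59600 × (263 − 11.1) × 18.6 / [48400 × (1 + 0.0726 × 18.6)] = 1144 mg/L.

X ≈ 1140 mg/L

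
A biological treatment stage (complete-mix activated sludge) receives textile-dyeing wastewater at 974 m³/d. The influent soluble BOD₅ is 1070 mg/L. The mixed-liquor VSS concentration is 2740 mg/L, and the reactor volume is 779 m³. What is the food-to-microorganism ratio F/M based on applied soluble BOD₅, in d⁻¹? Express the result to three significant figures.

F/M ≈ 0.488 d⁻¹

F/M = Q·S₀ / (V·X) = 974 × 1070 / (779.0 × 2740) = 0.4883 g soluble BOD₅·(g VSS·d)⁻¹.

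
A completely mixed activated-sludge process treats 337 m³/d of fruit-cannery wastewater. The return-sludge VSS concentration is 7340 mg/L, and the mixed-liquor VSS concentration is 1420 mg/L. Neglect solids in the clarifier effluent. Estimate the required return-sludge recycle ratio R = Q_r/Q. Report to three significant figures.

R ≈ 0.240

Solids balance on the clarifier gives (1+R)X = R·X_r, so R = X/(X_r − X) = 1420 / (7340 − 1420) = 0.2399.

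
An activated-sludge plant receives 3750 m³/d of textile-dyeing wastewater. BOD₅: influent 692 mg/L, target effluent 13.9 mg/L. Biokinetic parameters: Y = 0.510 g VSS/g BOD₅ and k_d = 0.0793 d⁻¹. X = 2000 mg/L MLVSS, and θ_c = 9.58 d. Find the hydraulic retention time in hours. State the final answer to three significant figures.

From the SRT design equation V = Y Q (S₀−S) θ_c / [X (1 + k_d θ_c)] = 0.510 × 3750 × (692 − 13.9) × 9.58 / [2000 × (1 + 0.0793 × 9.58)] = 1.24×10^7 / 3519 = 3530 m³.
HRT = V/Q = 3530 m³ / 3750 m³·d⁻¹ = 0.9414 d × 24 = 22.59 h.

τ ≈ 22.6 h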